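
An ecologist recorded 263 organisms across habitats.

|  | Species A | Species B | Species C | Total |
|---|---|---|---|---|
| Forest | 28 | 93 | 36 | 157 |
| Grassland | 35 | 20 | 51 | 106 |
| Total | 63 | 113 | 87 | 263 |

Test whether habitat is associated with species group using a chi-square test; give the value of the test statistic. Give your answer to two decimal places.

Grand total N = 263.
Expected counts (row total × column total / N):
  Forest, Species A: 157×63/263 = 37.608
  Forest, Species B: 157×113/263 = 67.456
  Forest, Species C: 157×87/263 = 51.935
  Grassland, Species A: 106×63/263 = 25.392
  Grassland, Species B: 106×113/263 = 45.544
  Grassland, Species C: 106×87/263 = 35.065
Contributions (O − E)²/E:
  (28 − 37.608)²/37.608 = 2.4546
  (93 − 67.456)²/67.456 = 9.6729
  (36 − 51.935)²/51.935 = 4.8893
  (35 − 25.392)²/25.392 = 3.6355
  (20 − 45.544)²/45.544 = 14.3267
  (51 − 35.065)²/35.065 = 7.2415
χ² = 2.4546 + 9.6729 + 4.8893 + 3.6355 + 14.3267 + 7.2415 = 42.22

42.22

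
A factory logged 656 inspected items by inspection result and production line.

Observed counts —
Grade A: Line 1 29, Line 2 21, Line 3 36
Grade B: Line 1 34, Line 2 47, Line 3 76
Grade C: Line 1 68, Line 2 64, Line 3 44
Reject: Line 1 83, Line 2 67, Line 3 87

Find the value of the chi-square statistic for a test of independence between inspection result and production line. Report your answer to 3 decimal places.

24.542

Row totals: 86, 157, 176, 237. Column totals: 214, 199, 243. Grand total N = 656.
Expected counts (row total × column total / N):
  Grade A, Line 1: 86×214/656 = 28.0549
  Grade A, Line 2: 86×199/656 = 26.0884
  Grade A, Line 3: 86×243/656 = 31.8567
  Grade B, Line 1: 157×214/656 = 51.2165
  Grade B, Line 2: 157×199/656 = 47.6265
  Grade B, Line 3: 157×243/656 = 58.1570
  Grade C, Line 1: 176×214/656 = 57.4146
  Grade C, Line 2: 176×199/656 = 53.3902
  Grade C, Line 3: 176×243/656 = 65.1951
  Reject, Line 1: 237×214/656 = 77.3140
  Reject, Line 2: 237×199/656 = 71.8948
  Reject, Line 3: 237×243/656 = 87.7912
Contributions (O − E)²/E:
  (29 − 28.0549)²/28.0549 = 0.0318
  (21 − 26.0884)²/26.0884 = 0.9925
  (36 − 31.8567)²/31.8567 = 0.5389
  (34 − 51.2165)²/51.2165 = 5.7874
  (47 − 47.6265)²/47.6265 = 0.0082
  (76 − 58.1570)²/58.1570 = 5.4744
  (68 − 57.4146)²/57.4146 = 1.9516
  (64 − 53.3902)²/53.3902 = 2.1084
  (44 − 65.1951)²/65.1951 = 6.8906
  (83 − 77.3140)²/77.3140 = 0.4182
  (67 − 71.8948)²/71.8948 = 0.3333
  (87 − 87.7912)²/87.7912 = 0.0071
χ² = 0.0318 + 0.9925 + 0.5389 + 5.7874 + 0.0082 + 5.4744 + 1.9516 + 2.1084 + 6.8906 + 0.4182 + 0.3333 + 0.0071 = 24.542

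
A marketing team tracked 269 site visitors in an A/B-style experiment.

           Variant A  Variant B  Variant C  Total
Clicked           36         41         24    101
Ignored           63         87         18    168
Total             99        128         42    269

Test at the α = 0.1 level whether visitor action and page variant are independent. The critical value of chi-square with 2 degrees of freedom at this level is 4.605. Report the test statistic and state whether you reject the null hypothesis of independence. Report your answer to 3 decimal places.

Grand total N = 269.
Expected counts (row total × column total / N):
  Clicked, Variant A: 101×99/269 = 37.1710
  Clicked, Variant B: 101×128/269 = 48.0595
  Clicked, Variant C: 101×42/269 = 15.7695
  Ignored, Variant A: 168×99/269 = 61.8290
  Ignored, Variant B: 168×128/269 = 79.9405
  Ignored, Variant C: 168×42/269 = 26.2305
Contributions (O − E)²/E:
  (36 − 37.1710)²/37.1710 = 0.0369
  (41 − 48.0595)²/48.0595 = 1.0370
  (24 − 15.7695)²/15.7695 = 4.2957
  (63 − 61.8290)²/61.8290 = 0.0222
  (87 − 79.9405)²/79.9405 = 0.6234
  (18 − 26.2305)²/26.2305 = 2.5825
χ² = 0.0369 + 1.0370 + 4.2957 + 0.0222 + 0.6234 + 2.5825 = 8.598
df = (2−1)(3−1) = 2. Since 8.598 > 4.605, reject the null hypothesis of independence at α = 0.1.

8.598; reject H₀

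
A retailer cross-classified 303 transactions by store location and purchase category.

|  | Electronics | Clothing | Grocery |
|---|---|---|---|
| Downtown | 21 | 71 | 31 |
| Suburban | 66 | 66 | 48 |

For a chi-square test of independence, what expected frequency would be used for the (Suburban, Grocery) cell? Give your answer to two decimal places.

46.93

Row total (Suburban) = 180; column total (Grocery) = 79; grand total N = 303.
Expected count = (row total × column total) / N = 180 × 79 / 303 = 46.93.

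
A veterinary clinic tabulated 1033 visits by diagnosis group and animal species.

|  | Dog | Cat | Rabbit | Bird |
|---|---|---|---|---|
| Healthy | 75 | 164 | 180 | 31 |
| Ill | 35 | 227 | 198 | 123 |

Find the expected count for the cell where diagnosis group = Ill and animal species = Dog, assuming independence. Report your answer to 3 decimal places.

62.081

Row total (Ill) = 583; column total (Dog) = 110; grand total N = 1033.
Expected count = (row total × column total) / N = 583 × 110 / 1033 = 62.081.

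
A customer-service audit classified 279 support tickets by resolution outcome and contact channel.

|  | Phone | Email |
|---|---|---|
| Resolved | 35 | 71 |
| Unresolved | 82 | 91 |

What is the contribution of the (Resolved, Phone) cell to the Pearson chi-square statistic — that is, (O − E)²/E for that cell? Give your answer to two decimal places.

Row total (Resolved) = 106; column total (Phone) = 117; N = 279.
Expected count E = 106 × 117 / 279 = 44.452.
Contribution = (O − E)²/E = (35 − 44.452)² / 44.452 = 2.01.

2.01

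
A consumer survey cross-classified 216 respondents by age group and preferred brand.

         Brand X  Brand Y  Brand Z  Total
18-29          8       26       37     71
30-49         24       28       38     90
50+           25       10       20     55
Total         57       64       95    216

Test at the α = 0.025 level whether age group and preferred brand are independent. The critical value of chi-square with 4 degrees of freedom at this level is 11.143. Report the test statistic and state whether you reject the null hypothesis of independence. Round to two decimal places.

19.26; reject H₀

Grand total N = 216.
Expected counts (row total × column total / N):
  18-29, Brand X: 71×57/216 = 18.736
  18-29, Brand Y: 71×64/216 = 21.037
  18-29, Brand Z: 71×95/216 = 31.227
  30-49, Brand X: 90×57/216 = 23.750
  30-49, Brand Y: 90×64/216 = 26.667
  30-49, Brand Z: 90×95/216 = 39.583
  50+, Brand X: 55×57/216 = 14.514
  50+, Brand Y: 55×64/216 = 16.296
  50+, Brand Z: 55×95/216 = 24.190
Contributions (O − E)²/E:
  (8 − 18.736)²/18.736 = 6.1519
  (26 − 21.037)²/21.037 = 1.1709
  (37 − 31.227)²/31.227 = 1.0673
  (24 − 23.750)²/23.750 = 0.0026
  (28 − 26.667)²/26.667 = 0.0666
  (38 − 39.583)²/39.583 = 0.0633
  (25 − 14.514)²/14.514 = 7.5759
  (10 − 16.296)²/16.296 = 2.4325
  (20 − 24.190)²/24.190 = 0.7258
χ² = 6.1519 + 1.1709 + 1.0673 + 0.0026 + 0.0666 + 0.0633 + 7.5759 + 2.4325 + 0.7258 = 19.26
df = (3−1)(3−1) = 4. Since 19.26 > 11.143, reject the null hypothesis of independence at α = 0.025.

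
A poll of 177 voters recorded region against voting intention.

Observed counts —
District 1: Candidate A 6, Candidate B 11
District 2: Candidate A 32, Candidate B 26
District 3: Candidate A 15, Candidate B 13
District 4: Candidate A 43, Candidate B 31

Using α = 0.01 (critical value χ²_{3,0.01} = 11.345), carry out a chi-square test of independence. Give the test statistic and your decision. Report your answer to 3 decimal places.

Row totals: 17, 58, 28, 74. Column totals: 96, 81. Grand total N = 177.
Expected counts (row total × column total / N):
  District 1, Candidate A: 17×96/177 = 9.2203
  District 1, Candidate B: 17×81/177 = 7.7797
  District 2, Candidate A: 58×96/177 = 31.4576
  District 2, Candidate B: 58×81/177 = 26.5424
  District 3, Candidate A: 28×96/177 = 15.1864
  District 3, Candidate B: 28×81/177 = 12.8136
  District 4, Candidate A: 74×96/177 = 40.1356
  District 4, Candidate B: 74×81/177 = 33.8644
Contributions (O − E)²/E:
  (6 − 9.2203)²/9.2203 = 1.1247
  (11 − 7.7797)²/7.7797 = 1.3330
  (32 − 31.4576)²/31.4576 = 0.0094
  (26 − 26.5424)²/26.5424 = 0.0111
  (15 − 15.1864)²/15.1864 = 0.0023
  (13 − 12.8136)²/12.8136 = 0.0027
  (43 − 40.1356)²/40.1356 = 0.2044
  (31 − 33.8644)²/33.8644 = 0.2423
χ² = 1.1247 + 1.3330 + 0.0094 + 0.0111 + 0.0023 + 0.0027 + 0.2044 + 0.2423 = 2.930
df = (4−1)(2−1) = 3. Since 2.930 < 11.345, fail to reject the null hypothesis of independence at α = 0.01.

2.930; fail to reject H₀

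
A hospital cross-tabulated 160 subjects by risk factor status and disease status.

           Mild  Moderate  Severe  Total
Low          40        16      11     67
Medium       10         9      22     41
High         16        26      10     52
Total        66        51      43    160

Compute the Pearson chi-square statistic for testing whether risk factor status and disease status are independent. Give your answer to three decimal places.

32.510

Grand total N = 160.
Expected counts (row total × column total / N):
  Low, Mild: 67×66/160 = 27.6375
  Low, Moderate: 67×51/160 = 21.3562
  Low, Severe: 67×43/160 = 18.0063
  Medium, Mild: 41×66/160 = 16.9125
  Medium, Moderate: 41×51/160 = 13.0687
  Medium, Severe: 41×43/160 = 11.0188
  High, Mild: 52×66/160 = 21.4500
  High, Moderate: 52×51/160 = 16.5750
  High, Severe: 52×43/160 = 13.9750
Contributions (O − E)²/E:
  (40 − 27.6375)²/27.6375 = 5.5299
  (16 − 21.3562)²/21.3562 = 1.3434
  (11 − 18.0063)²/18.0063 = 2.7262
  (10 − 16.9125)²/16.9125 = 2.8253
  (9 − 13.0687)²/13.0687 = 1.2667
  (22 − 11.0188)²/11.0188 = 10.9437
  (16 − 21.4500)²/21.4500 = 1.3847
  (26 − 16.5750)²/16.5750 = 5.3593
  (10 − 13.9750)²/13.9750 = 1.1306
χ² = 5.5299 + 1.3434 + 2.7262 + 2.8253 + 1.2667 + 10.9437 + 1.3847 + 5.3593 + 1.1306 = 32.510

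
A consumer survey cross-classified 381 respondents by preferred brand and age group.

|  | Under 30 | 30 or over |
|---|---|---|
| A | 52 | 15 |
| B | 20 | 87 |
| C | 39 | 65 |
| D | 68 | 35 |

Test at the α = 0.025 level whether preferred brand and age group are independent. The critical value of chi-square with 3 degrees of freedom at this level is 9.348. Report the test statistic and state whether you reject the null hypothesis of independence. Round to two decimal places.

78.36; reject H₀

Row totals: 67, 107, 104, 103. Column totals: 179, 202. Grand total N = 381.
Expected counts (row total × column total / N):
  A, Under 30: 67×179/381 = 31.4777
  A, 30 or over: 67×202/381 = 35.5223
  B, Under 30: 107×179/381 = 50.2703
  B, 30 or over: 107×202/381 = 56.7297
  C, Under 30: 104×179/381 = 48.8609
  C, 30 or over: 104×202/381 = 55.1391
  D, Under 30: 103×179/381 = 48.3911
  D, 30 or over: 103×202/381 = 54.6089
Contributions (O − E)²/E:
  (52 − 31.4777)²/31.4777 = 13.3798
  (15 − 35.5223)²/35.5223 = 11.8563
  (20 − 50.2703)²/50.2703 = 18.2273
  (87 − 56.7297)²/56.7297 = 16.1519
  (39 − 48.8609)²/48.8609 = 1.9901
  (65 − 55.1391)²/55.1391 = 1.7635
  (68 − 48.3911)²/48.3911 = 7.9459
  (35 − 54.6089)²/54.6089 = 7.0411
χ² = 13.3798 + 11.8563 + 18.2273 + 16.1519 + 1.9901 + 1.7635 + 7.9459 + 7.0411 = 78.36
df = (4−1)(2−1) = 3. Since 78.36 > 9.348, reject the null hypothesis of independence at α = 0.025.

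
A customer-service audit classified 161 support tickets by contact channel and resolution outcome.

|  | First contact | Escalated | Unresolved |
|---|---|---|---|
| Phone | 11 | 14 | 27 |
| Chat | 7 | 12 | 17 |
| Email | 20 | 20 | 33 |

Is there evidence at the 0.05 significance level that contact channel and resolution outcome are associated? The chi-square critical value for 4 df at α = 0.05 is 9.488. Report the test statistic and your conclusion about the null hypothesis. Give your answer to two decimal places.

1.50; fail to reject H₀

Row totals: 52, 36, 73. Column totals: 38, 46, 77. Grand total N = 161.
Expected counts (row total × column total / N):
  Phone, First contact: 52×38/161 = 12.273
  Phone, Escalated: 52×46/161 = 14.857
  Phone, Unresolved: 52×77/161 = 24.870
  Chat, First contact: 36×38/161 = 8.497
  Chat, Escalated: 36×46/161 = 10.286
  Chat, Unresolved: 36×77/161 = 17.217
  Email, First contact: 73×38/161 = 17.230
  Email, Escalated: 73×46/161 = 20.857
  Email, Unresolved: 73×77/161 = 34.913
Contributions (O − E)²/E:
  (11 − 12.273)²/12.273 = 0.1320
  (14 − 14.857)²/14.857 = 0.0494
  (27 − 24.870)²/24.870 = 0.1824
  (7 − 8.497)²/8.497 = 0.2637
  (12 − 10.286)²/10.286 = 0.2856
  (17 − 17.217)²/17.217 = 0.0027
  (20 − 17.230)²/17.230 = 0.4453
  (20 − 20.857)²/20.857 = 0.0352
  (33 − 34.913)²/34.913 = 0.1048
χ² = 0.1320 + 0.0494 + 0.1824 + 0.2637 + 0.2856 + 0.0027 + 0.4453 + 0.0352 + 0.1048 = 1.50
df = (3−1)(3−1) = 4. Since 1.50 < 9.488, fail to reject the null hypothesis of independence at α = 0.05.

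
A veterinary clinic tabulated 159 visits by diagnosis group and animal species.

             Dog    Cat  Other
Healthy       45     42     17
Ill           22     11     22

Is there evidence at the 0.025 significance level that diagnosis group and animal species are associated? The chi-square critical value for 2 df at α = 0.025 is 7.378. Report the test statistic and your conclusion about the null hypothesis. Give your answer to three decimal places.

Row totals: 104, 55. Column totals: 67, 53, 39. Grand total N = 159.
Expected counts (row total × column total / N):
  Healthy, Dog: 104×67/159 = 43.8239
  Healthy, Cat: 104×53/159 = 34.6667
  Healthy, Other: 104×39/159 = 25.5094
  Ill, Dog: 55×67/159 = 23.1761
  Ill, Cat: 55×53/159 = 18.3333
  Ill, Other: 55×39/159 = 13.4906
Contributions (O − E)²/E:
  (45 − 43.8239)²/43.8239 = 0.0316
  (42 − 34.6667)²/34.6667 = 1.5513
  (17 − 25.5094)²/25.5094 = 2.8386
  (22 − 23.1761)²/23.1761 = 0.0597
  (11 − 18.3333)²/18.3333 = 2.9333
  (22 − 13.4906)²/13.4906 = 5.3674
χ² = 0.0316 + 1.5513 + 2.8386 + 0.0597 + 2.9333 + 5.3674 = 12.782
df = (2−1)(3−1) = 2. Since 12.782 > 7.378, reject the null hypothesis of independence at α = 0.025.

12.782; reject H₀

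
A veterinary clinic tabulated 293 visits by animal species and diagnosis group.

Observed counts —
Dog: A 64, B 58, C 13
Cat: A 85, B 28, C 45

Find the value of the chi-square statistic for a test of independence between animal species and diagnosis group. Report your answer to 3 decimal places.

29.456

Row totals: 135, 158. Column totals: 149, 86, 58. Grand total N = 293.
Expected counts (row total × column total / N):
  Dog, A: 135×149/293 = 68.6519
  Dog, B: 135×86/293 = 39.6246
  Dog, C: 135×58/293 = 26.7235
  Cat, A: 158×149/293 = 80.3481
  Cat, B: 158×86/293 = 46.3754
  Cat, C: 158×58/293 = 31.2765
Contributions (O − E)²/E:
  (64 − 68.6519)²/68.6519 = 0.3152
  (58 − 39.6246)²/39.6246 = 8.5214
  (13 − 26.7235)²/26.7235 = 7.0475
  (85 − 80.3481)²/80.3481 = 0.2693
  (28 − 46.3754)²/46.3754 = 7.2809
  (45 − 31.2765)²/31.2765 = 6.0216
χ² = 0.3152 + 8.5214 + 7.0475 + 0.2693 + 7.2809 + 6.0216 = 29.456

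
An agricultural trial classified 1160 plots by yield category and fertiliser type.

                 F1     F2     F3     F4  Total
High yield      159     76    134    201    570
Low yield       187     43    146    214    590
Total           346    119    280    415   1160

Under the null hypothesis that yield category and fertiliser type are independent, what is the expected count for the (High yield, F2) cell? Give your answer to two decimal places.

58.47

Row total (High yield) = 570; column total (F2) = 119; grand total N = 1160.
Expected count = (row total × column total) / N = 570 × 119 / 1160 = 58.47.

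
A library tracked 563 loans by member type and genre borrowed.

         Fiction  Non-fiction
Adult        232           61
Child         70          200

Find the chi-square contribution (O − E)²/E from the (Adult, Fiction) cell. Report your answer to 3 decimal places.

Row total (Adult) = 293; column total (Fiction) = 302; N = 563.
Expected count E = 293 × 302 / 563 = 157.16874.
Contribution = (O − E)²/E = (232 − 157.16874)² / 157.16874 = 35.629.

35.629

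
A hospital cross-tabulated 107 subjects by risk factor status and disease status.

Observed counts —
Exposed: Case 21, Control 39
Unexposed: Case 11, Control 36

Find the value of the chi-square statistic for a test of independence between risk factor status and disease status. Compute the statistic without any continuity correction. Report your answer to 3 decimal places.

Row totals: 60, 47. Column totals: 32, 75. Grand total N = 107.
Expected counts (row total × column total / N):
  Exposed, Case: 60×32/107 = 17.94393
  Exposed, Control: 60×75/107 = 42.05607
  Unexposed, Case: 47×32/107 = 14.05607
  Unexposed, Control: 47×75/107 = 32.94393
Contributions (O − E)²/E:
  (21 − 17.94393)²/17.94393 = 0.5205
  (39 − 42.05607)²/42.05607 = 0.2221
  (11 − 14.05607)²/14.05607 = 0.6645
  (36 − 32.94393)²/32.94393 = 0.2835
χ² = 0.5205 + 0.2221 + 0.6645 + 0.2835 = 1.691

1.691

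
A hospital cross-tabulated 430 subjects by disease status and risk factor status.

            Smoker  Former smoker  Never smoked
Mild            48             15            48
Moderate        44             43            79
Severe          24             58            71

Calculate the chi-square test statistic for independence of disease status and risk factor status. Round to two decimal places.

Row totals: 111, 166, 153. Column totals: 116, 116, 198. Grand total N = 430.
Expected counts (row total × column total / N):
  Mild, Smoker: 111×116/430 = 29.944
  Mild, Former smoker: 111×116/430 = 29.944
  Mild, Never smoked: 111×198/430 = 51.112
  Moderate, Smoker: 166×116/430 = 44.781
  Moderate, Former smoker: 166×116/430 = 44.781
  Moderate, Never smoked: 166×198/430 = 76.437
  Severe, Smoker: 153×116/430 = 41.274
  Severe, Former smoker: 153×116/430 = 41.274
  Severe, Never smoked: 153×198/430 = 70.451
Contributions (O − E)²/E:
  (48 − 29.944)²/29.944 = 10.8876
  (15 − 29.944)²/29.944 = 7.4580
  (48 − 51.112)²/51.112 = 0.1895
  (44 − 44.781)²/44.781 = 0.0136
  (43 − 44.781)²/44.781 = 0.0708
  (79 − 76.437)²/76.437 = 0.0859
  (24 − 41.274)²/41.274 = 7.2295
  (58 − 41.274)²/41.274 = 6.7781
  (71 − 70.451)²/70.451 = 0.0043
χ² = 10.8876 + 7.4580 + 0.1895 + 0.0136 + 0.0708 + 0.0859 + 7.2295 + 6.7781 + 0.0043 = 32.72

32.72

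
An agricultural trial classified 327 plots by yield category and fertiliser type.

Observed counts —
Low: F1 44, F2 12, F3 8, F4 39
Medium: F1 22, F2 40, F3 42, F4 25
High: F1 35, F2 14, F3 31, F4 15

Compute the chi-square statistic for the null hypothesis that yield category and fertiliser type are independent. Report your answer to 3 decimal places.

Row totals: 103, 129, 95. Column totals: 101, 66, 81, 79. Grand total N = 327.
Expected counts (row total × column total / N):
  Low, F1: 103×101/327 = 31.8135
  Low, F2: 103×66/327 = 20.7890
  Low, F3: 103×81/327 = 25.5138
  Low, F4: 103×79/327 = 24.8838
  Medium, F1: 129×101/327 = 39.8440
  Medium, F2: 129×66/327 = 26.0367
  Medium, F3: 129×81/327 = 31.9541
  Medium, F4: 129×79/327 = 31.1651
  High, F1: 95×101/327 = 29.3425
  High, F2: 95×66/327 = 19.1743
  High, F3: 95×81/327 = 23.5321
  High, F4: 95×79/327 = 22.9511
Contributions (O − E)²/E:
  (44 − 31.8135)²/31.8135 = 4.6682
  (12 − 20.7890)²/20.7890 = 3.7157
  (8 − 25.5138)²/25.5138 = 12.0222
  (39 − 24.8838)²/24.8838 = 8.0079
  (22 − 39.8440)²/39.8440 = 7.9914
  (40 − 26.0367)²/26.0367 = 7.4884
  (42 − 31.9541)²/31.9541 = 3.1583
  (25 − 31.1651)²/31.1651 = 1.2196
  (35 − 29.3425)²/29.3425 = 1.0908
  (14 − 19.1743)²/19.1743 = 1.3963
  (31 − 23.5321)²/23.5321 = 2.3699
  (15 − 22.9511)²/22.9511 = 2.7546
χ² = 4.6682 + 3.7157 + 12.0222 + 8.0079 + 7.9914 + 7.4884 + 3.1583 + 1.2196 + 1.0908 + 1.3963 + 2.3699 + 2.7546 = 55.883

55.883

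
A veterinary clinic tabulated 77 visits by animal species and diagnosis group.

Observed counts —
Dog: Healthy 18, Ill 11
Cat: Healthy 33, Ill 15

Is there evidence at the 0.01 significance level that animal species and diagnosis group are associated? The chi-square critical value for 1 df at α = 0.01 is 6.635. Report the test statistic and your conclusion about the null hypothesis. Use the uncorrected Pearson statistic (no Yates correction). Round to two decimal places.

0.36; fail to reject H₀

Row totals: 29, 48. Column totals: 51, 26. Grand total N = 77.
Expected counts (row total × column total / N):
  Dog, Healthy: 29×51/77 = 19.208
  Dog, Ill: 29×26/77 = 9.792
  Cat, Healthy: 48×51/77 = 31.792
  Cat, Ill: 48×26/77 = 16.208
Contributions (O − E)²/E:
  (18 − 19.208)²/19.208 = 0.0760
  (11 − 9.792)²/9.792 = 0.1490
  (33 − 31.792)²/31.792 = 0.0459
  (15 − 16.208)²/16.208 = 0.0900
χ² = 0.0760 + 0.1490 + 0.0459 + 0.0900 = 0.36
df = (2−1)(2−1) = 1. Since 0.36 < 6.635, fail to reject the null hypothesis of independence at α = 0.01.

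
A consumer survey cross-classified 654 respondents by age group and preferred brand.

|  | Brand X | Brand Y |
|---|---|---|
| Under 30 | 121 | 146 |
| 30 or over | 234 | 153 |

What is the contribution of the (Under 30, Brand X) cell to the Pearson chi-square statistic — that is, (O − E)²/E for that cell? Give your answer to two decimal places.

Row total (Under 30) = 267; column total (Brand X) = 355; N = 654.
Expected count E = 267 × 355 / 654 = 144.931.
Contribution = (O − E)²/E = (121 − 144.931)² / 144.931 = 3.95.

3.95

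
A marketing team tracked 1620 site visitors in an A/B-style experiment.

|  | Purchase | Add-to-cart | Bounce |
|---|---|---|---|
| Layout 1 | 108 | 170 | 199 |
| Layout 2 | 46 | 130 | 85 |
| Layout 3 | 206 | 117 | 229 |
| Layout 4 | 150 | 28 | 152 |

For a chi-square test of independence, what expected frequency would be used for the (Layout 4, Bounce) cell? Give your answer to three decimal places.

Row total (Layout 4) = 330; column total (Bounce) = 665; grand total N = 1620.
Expected count = (row total × column total) / N = 330 × 665 / 1620 = 135.463.

135.463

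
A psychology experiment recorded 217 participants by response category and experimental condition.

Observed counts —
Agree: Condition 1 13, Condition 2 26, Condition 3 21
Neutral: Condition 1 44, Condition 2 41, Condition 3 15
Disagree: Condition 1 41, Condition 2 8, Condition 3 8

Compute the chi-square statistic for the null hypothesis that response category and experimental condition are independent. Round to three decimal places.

Row totals: 60, 100, 57. Column totals: 98, 75, 44. Grand total N = 217.
Expected counts (row total × column total / N):
  Agree, Condition 1: 60×98/217 = 27.09677
  Agree, Condition 2: 60×75/217 = 20.73733
  Agree, Condition 3: 60×44/217 = 12.16590
  Neutral, Condition 1: 100×98/217 = 45.16129
  Neutral, Condition 2: 100×75/217 = 34.56221
  Neutral, Condition 3: 100×44/217 = 20.27650
  Disagree, Condition 1: 57×98/217 = 25.74194
  Disagree, Condition 2: 57×75/217 = 19.70046
  Disagree, Condition 3: 57×44/217 = 11.55760
Contributions (O − E)²/E:
  (13 − 27.09677)²/27.09677 = 7.3337
  (26 − 20.73733)²/20.73733 = 1.3355
  (21 − 12.16590)²/12.16590 = 6.4148
  (44 − 45.16129)²/45.16129 = 0.0299
  (41 − 34.56221)²/34.56221 = 1.1991
  (15 − 20.27650)²/20.27650 = 1.3731
  (41 − 25.74194)²/25.74194 = 9.0439
  (8 − 19.70046)²/19.70046 = 6.9491
  (8 − 11.55760)²/11.55760 = 1.0951
χ² = 7.3337 + 1.3355 + 6.4148 + 0.0299 + 1.1991 + 1.3731 + 9.0439 + 6.9491 + 1.0951 = 34.774

34.774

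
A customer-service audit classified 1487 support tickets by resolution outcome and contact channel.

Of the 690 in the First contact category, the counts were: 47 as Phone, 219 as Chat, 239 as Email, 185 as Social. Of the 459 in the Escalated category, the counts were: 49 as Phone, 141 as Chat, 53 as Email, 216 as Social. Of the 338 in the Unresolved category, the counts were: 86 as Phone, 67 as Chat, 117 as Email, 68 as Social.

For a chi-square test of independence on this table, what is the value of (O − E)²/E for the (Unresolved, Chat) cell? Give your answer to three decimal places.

Row total (Unresolved) = 338; column total (Chat) = 427; N = 1487.
Expected count E = 338 × 427 / 1487 = 97.0585.
Contribution = (O − E)²/E = (67 − 97.0585)² / 97.0585 = 9.309.

9.309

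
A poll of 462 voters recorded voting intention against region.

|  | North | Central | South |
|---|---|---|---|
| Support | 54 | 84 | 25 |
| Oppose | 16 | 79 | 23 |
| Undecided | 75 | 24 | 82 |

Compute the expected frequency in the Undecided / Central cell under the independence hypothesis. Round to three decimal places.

Row total (Undecided) = 181; column total (Central) = 187; grand total N = 462.
Expected count = (row total × column total) / N = 181 × 187 / 462 = 73.262.

73.262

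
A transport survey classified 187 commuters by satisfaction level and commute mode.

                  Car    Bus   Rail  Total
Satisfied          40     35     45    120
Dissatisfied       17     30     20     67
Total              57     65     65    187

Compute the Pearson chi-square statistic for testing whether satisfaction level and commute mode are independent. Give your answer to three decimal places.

Grand total N = 187.
Expected counts (row total × column total / N):
  Satisfied, Car: 120×57/187 = 36.5775
  Satisfied, Bus: 120×65/187 = 41.7112
  Satisfied, Rail: 120×65/187 = 41.7112
  Dissatisfied, Car: 67×57/187 = 20.4225
  Dissatisfied, Bus: 67×65/187 = 23.2888
  Dissatisfied, Rail: 67×65/187 = 23.2888
Contributions (O − E)²/E:
  (40 − 36.5775)²/36.5775 = 0.3202
  (35 − 41.7112)²/41.7112 = 1.0798
  (45 − 41.7112)²/41.7112 = 0.2593
  (17 − 20.4225)²/20.4225 = 0.5736
  (30 − 23.2888)²/23.2888 = 1.9340
  (20 − 23.2888)²/23.2888 = 0.4644
χ² = 0.3202 + 1.0798 + 0.2593 + 0.5736 + 1.9340 + 0.4644 = 4.631

4.631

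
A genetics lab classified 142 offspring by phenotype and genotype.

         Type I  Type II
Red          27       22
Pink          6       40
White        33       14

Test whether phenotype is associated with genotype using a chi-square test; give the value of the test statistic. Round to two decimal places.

Row totals: 49, 46, 47. Column totals: 66, 76. Grand total N = 142.
Expected counts (row total × column total / N):
  Red, Type I: 49×66/142 = 22.775
  Red, Type II: 49×76/142 = 26.225
  Pink, Type I: 46×66/142 = 21.380
  Pink, Type II: 46×76/142 = 24.620
  White, Type I: 47×66/142 = 21.845
  White, Type II: 47×76/142 = 25.155
Contributions (O − E)²/E:
  (27 − 22.775)²/22.775 = 0.7838
  (22 − 26.225)²/26.225 = 0.6807
  (6 − 21.380)²/21.380 = 11.0638
  (40 − 24.620)²/24.620 = 9.6078
  (33 − 21.845)²/21.845 = 5.6962
  (14 − 25.155)²/25.155 = 4.9467
χ² = 0.7838 + 0.6807 + 11.0638 + 9.6078 + 5.6962 + 4.9467 = 32.78

32.78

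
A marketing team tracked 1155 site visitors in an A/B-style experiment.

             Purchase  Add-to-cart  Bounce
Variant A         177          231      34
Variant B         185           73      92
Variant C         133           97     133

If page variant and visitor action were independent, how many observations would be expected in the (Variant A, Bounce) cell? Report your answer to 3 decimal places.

Row total (Variant A) = 442; column total (Bounce) = 259; grand total N = 1155.
Expected count = (row total × column total) / N = 442 × 259 / 1155 = 99.115.

99.115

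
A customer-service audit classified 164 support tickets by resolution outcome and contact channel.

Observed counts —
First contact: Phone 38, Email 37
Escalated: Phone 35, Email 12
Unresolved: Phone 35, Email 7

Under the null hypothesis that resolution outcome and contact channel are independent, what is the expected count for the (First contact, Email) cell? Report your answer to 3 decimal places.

25.610

Row total (First contact) = 75; column total (Email) = 56; grand total N = 164.
Expected count = (row total × column total) / N = 75 × 56 / 164 = 25.610.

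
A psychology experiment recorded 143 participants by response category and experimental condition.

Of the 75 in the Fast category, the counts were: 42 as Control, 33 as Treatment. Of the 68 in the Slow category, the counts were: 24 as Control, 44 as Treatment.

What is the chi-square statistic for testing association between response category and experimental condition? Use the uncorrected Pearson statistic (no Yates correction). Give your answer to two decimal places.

6.15

Row totals: 75, 68. Column totals: 66, 77. Grand total N = 143.
Expected counts (row total × column total / N):
  Fast, Control: 75×66/143 = 34.615
  Fast, Treatment: 75×77/143 = 40.385
  Slow, Control: 68×66/143 = 31.385
  Slow, Treatment: 68×77/143 = 36.615
Contributions (O − E)²/E:
  (42 − 34.615)²/34.615 = 1.5756
  (33 − 40.385)²/40.385 = 1.3505
  (24 − 31.385)²/31.385 = 1.7377
  (44 − 36.615)²/36.615 = 1.4895
χ² = 1.5756 + 1.3505 + 1.7377 + 1.4895 = 6.15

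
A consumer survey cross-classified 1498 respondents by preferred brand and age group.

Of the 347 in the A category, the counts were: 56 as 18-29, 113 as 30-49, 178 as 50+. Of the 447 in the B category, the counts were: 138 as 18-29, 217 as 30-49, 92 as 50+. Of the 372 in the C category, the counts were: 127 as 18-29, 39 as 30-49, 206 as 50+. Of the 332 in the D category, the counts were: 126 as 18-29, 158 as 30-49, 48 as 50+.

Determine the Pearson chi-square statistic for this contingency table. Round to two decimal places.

Row totals: 347, 447, 372, 332. Column totals: 447, 527, 524. Grand total N = 1498.
Expected counts (row total × column total / N):
  A, 18-29: 347×447/1498 = 103.544
  A, 30-49: 347×527/1498 = 122.075
  A, 50+: 347×524/1498 = 121.381
  B, 18-29: 447×447/1498 = 133.384
  B, 30-49: 447×527/1498 = 157.256
  B, 50+: 447×524/1498 = 156.360
  C, 18-29: 372×447/1498 = 111.004
  C, 30-49: 372×527/1498 = 130.870
  C, 50+: 372×524/1498 = 130.126
  D, 18-29: 332×447/1498 = 99.068
  D, 30-49: 332×527/1498 = 116.798
  D, 50+: 332×524/1498 = 116.134
Contributions (O − E)²/E:
  (56 − 103.544)²/103.544 = 21.8306
  (113 − 122.075)²/122.075 = 0.6746
  (178 − 121.381)²/121.381 = 26.4103
  (138 − 133.384)²/133.384 = 0.1597
  (217 − 157.256)²/157.256 = 22.6977
  (92 − 156.360)²/156.360 = 26.4915
  (127 − 111.004)²/111.004 = 2.3051
  (39 − 130.870)²/130.870 = 64.4922
  (206 − 130.126)²/130.126 = 44.2407
  (126 − 99.068)²/99.068 = 7.3216
  (158 − 116.798)²/116.798 = 14.5345
  (48 − 116.134)²/116.134 = 39.9732
χ² = 21.8306 + 0.6746 + 26.4103 + 0.1597 + 22.6977 + 26.4915 + 2.3051 + 64.4922 + 44.2407 + 7.3216 + 14.5345 + 39.9732 = 271.13

271.13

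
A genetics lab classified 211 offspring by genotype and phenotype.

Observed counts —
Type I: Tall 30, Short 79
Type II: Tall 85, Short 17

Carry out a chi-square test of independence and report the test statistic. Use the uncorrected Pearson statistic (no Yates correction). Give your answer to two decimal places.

66.19

Row totals: 109, 102. Column totals: 115, 96. Grand total N = 211.
Expected counts (row total × column total / N):
  Type I, Tall: 109×115/211 = 59.408
  Type I, Short: 109×96/211 = 49.592
  Type II, Tall: 102×115/211 = 55.592
  Type II, Short: 102×96/211 = 46.408
Contributions (O − E)²/E:
  (30 − 59.408)²/59.408 = 14.5575
  (79 − 49.592)²/49.592 = 17.4389
  (85 − 55.592)²/55.592 = 15.5567
  (17 − 46.408)²/46.408 = 18.6354
χ² = 14.5575 + 17.4389 + 15.5567 + 18.6354 = 66.19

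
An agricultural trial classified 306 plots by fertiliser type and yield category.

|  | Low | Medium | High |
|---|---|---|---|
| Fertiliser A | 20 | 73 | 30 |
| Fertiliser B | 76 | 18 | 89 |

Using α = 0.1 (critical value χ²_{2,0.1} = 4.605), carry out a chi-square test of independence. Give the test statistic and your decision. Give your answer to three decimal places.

86.730; reject H₀

Row totals: 123, 183. Column totals: 96, 91, 119. Grand total N = 306.
Expected counts (row total × column total / N):
  Fertiliser A, Low: 123×96/306 = 38.5882
  Fertiliser A, Medium: 123×91/306 = 36.5784
  Fertiliser A, High: 123×119/306 = 47.8333
  Fertiliser B, Low: 183×96/306 = 57.4118
  Fertiliser B, Medium: 183×91/306 = 54.4216
  Fertiliser B, High: 183×119/306 = 71.1667
Contributions (O − E)²/E:
  (20 − 38.5882)²/38.5882 = 8.9541
  (73 − 36.5784)²/36.5784 = 36.2655
  (30 − 47.8333)²/47.8333 = 6.6486
  (76 − 57.4118)²/57.4118 = 6.0183
  (18 − 54.4216)²/54.4216 = 24.3751
  (89 − 71.1667)²/71.1667 = 4.4688
χ² = 8.9541 + 36.2655 + 6.6486 + 6.0183 + 24.3751 + 4.4688 = 86.730
df = (2−1)(3−1) = 2. Since 86.730 > 4.605, reject the null hypothesis of independence at α = 0.1.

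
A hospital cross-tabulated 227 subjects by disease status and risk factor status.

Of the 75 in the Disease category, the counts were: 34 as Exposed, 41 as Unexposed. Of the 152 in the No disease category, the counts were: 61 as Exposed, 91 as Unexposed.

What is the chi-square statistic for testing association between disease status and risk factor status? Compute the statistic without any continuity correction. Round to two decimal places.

Row totals: 75, 152. Column totals: 95, 132. Grand total N = 227.
Expected counts (row total × column total / N):
  Disease, Exposed: 75×95/227 = 31.388
  Disease, Unexposed: 75×132/227 = 43.612
  No disease, Exposed: 152×95/227 = 63.612
  No disease, Unexposed: 152×132/227 = 88.388
Contributions (O − E)²/E:
  (34 − 31.388)²/31.388 = 0.2174
  (41 − 43.612)²/43.612 = 0.1564
  (61 − 63.612)²/63.612 = 0.1073
  (91 − 88.388)²/88.388 = 0.0772
χ² = 0.2174 + 0.1564 + 0.1073 + 0.0772 = 0.56

0.56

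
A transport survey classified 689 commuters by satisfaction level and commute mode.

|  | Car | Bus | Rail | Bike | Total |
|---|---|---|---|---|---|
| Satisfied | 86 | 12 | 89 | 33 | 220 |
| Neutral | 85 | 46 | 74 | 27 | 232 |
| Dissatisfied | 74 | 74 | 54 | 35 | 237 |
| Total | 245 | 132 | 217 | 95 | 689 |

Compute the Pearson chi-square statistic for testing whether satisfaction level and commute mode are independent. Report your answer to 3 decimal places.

54.233

Grand total N = 689.
Expected counts (row total × column total / N):
  Satisfied, Car: 220×245/689 = 78.2293
  Satisfied, Bus: 220×132/689 = 42.1480
  Satisfied, Rail: 220×217/689 = 69.2888
  Satisfied, Bike: 220×95/689 = 30.3338
  Neutral, Car: 232×245/689 = 82.4964
  Neutral, Bus: 232×132/689 = 44.4470
  Neutral, Rail: 232×217/689 = 73.0682
  Neutral, Bike: 232×95/689 = 31.9884
  Dissatisfied, Car: 237×245/689 = 84.2743
  Dissatisfied, Bus: 237×132/689 = 45.4049
  Dissatisfied, Rail: 237×217/689 = 74.6430
  Dissatisfied, Bike: 237×95/689 = 32.6778
Contributions (O − E)²/E:
  (86 − 78.2293)²/78.2293 = 0.7719
  (12 − 42.1480)²/42.1480 = 21.5645
  (89 − 69.2888)²/69.2888 = 5.6074
  (33 − 30.3338)²/30.3338 = 0.2343
  (85 − 82.4964)²/82.4964 = 0.0760
  (46 − 44.4470)²/44.4470 = 0.0543
  (74 − 73.0682)²/73.0682 = 0.0119
  (27 − 31.9884)²/31.9884 = 0.7779
  (74 − 84.2743)²/84.2743 = 1.2526
  (74 − 45.4049)²/45.4049 = 18.0086
  (54 − 74.6430)²/74.6430 = 5.7090
  (35 − 32.6778)²/32.6778 = 0.1650
χ² = 0.7719 + 21.5645 + 5.6074 + 0.2343 + 0.0760 + 0.0543 + 0.0119 + 0.7779 + 1.2526 + 18.0086 + 5.7090 + 0.1650 = 54.233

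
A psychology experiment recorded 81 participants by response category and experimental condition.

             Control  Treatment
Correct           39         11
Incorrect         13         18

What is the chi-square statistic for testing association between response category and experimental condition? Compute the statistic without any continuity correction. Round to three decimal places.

Row totals: 50, 31. Column totals: 52, 29. Grand total N = 81.
Expected counts (row total × column total / N):
  Correct, Control: 50×52/81 = 32.0988
  Correct, Treatment: 50×29/81 = 17.9012
  Incorrect, Control: 31×52/81 = 19.9012
  Incorrect, Treatment: 31×29/81 = 11.0988
Contributions (O − E)²/E:
  (39 − 32.0988)²/32.0988 = 1.4837
  (11 − 17.9012)²/17.9012 = 2.6605
  (13 − 19.9012)²/19.9012 = 2.3932
  (18 − 11.0988)²/11.0988 = 4.2911
χ² = 1.4837 + 2.6605 + 2.3932 + 4.2911 = 10.829

10.829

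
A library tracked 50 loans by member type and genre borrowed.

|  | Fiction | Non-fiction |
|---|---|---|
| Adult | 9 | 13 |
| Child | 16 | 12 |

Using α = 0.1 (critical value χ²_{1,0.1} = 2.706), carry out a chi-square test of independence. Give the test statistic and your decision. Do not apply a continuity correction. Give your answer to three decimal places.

1.299; fail to reject H₀

Row totals: 22, 28. Column totals: 25, 25. Grand total N = 50.
Expected counts (row total × column total / N):
  Adult, Fiction: 22×25/50 = 11.0000
  Adult, Non-fiction: 22×25/50 = 11.0000
  Child, Fiction: 28×25/50 = 14.0000
  Child, Non-fiction: 28×25/50 = 14.0000
Contributions (O − E)²/E:
  (9 − 11.0000)²/11.0000 = 0.3636
  (13 − 11.0000)²/11.0000 = 0.3636
  (16 − 14.0000)²/14.0000 = 0.2857
  (12 − 14.0000)²/14.0000 = 0.2857
χ² = 0.3636 + 0.3636 + 0.2857 + 0.2857 = 1.299
df = (2−1)(2−1) = 1. Since 1.299 < 2.706, fail to reject the null hypothesis of independence at α = 0.1.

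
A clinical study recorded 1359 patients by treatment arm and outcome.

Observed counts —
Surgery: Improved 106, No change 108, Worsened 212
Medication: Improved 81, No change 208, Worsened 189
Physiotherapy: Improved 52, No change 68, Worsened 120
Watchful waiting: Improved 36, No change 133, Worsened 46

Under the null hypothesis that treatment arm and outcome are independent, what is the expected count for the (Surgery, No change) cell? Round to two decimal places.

Row total (Surgery) = 426; column total (No change) = 517; grand total N = 1359.
Expected count = (row total × column total) / N = 426 × 517 / 1359 = 162.06.

162.06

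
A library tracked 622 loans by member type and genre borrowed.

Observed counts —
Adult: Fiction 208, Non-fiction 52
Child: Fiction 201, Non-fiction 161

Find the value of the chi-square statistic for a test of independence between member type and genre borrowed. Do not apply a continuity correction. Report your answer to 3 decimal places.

Row totals: 260, 362. Column totals: 409, 213. Grand total N = 622.
Expected counts (row total × column total / N):
  Adult, Fiction: 260×409/622 = 170.9646
  Adult, Non-fiction: 260×213/622 = 89.0354
  Child, Fiction: 362×409/622 = 238.0354
  Child, Non-fiction: 362×213/622 = 123.9646
Contributions (O − E)²/E:
  (208 − 170.9646)²/170.9646 = 8.0228
  (52 − 89.0354)²/89.0354 = 15.4053
  (201 − 238.0354)²/238.0354 = 5.7623
  (161 − 123.9646)²/123.9646 = 11.0646
χ² = 8.0228 + 15.4053 + 5.7623 + 11.0646 = 40.255

40.255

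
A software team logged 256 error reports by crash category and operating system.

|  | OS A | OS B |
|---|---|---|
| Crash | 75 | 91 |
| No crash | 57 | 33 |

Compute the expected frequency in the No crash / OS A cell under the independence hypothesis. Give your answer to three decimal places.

46.406

Row total (No crash) = 90; column total (OS A) = 132; grand total N = 256.
Expected count = (row total × column total) / N = 90 × 132 / 256 = 46.406.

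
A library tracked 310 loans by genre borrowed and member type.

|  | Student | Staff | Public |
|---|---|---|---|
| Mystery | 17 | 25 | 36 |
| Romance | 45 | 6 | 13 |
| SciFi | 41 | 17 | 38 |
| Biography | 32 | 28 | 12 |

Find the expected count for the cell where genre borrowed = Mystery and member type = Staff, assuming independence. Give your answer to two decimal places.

19.12

Row total (Mystery) = 78; column total (Staff) = 76; grand total N = 310.
Expected count = (row total × column total) / N = 78 × 76 / 310 = 19.12.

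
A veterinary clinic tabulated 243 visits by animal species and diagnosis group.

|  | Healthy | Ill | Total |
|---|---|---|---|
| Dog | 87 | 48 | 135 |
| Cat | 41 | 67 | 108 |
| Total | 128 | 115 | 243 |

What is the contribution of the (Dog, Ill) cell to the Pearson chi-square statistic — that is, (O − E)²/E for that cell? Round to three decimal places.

Row total (Dog) = 135; column total (Ill) = 115; N = 243.
Expected count E = 135 × 115 / 243 = 63.88889.
Contribution = (O − E)²/E = (48 − 63.88889)² / 63.88889 = 3.951.

3.951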